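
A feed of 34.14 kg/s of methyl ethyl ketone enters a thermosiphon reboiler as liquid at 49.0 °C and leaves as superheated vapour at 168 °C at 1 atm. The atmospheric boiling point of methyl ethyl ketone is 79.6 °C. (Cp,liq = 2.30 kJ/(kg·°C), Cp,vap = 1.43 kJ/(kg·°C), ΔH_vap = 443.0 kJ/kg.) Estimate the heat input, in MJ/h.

Q = 78600 MJ/h

liquid 49.0→79.6 °C: 70.38 kJ/kg
vaporisation at 79.6 °C: 443 kJ/kg
vapour 79.6→168 °C: 126.41 kJ/kg
Δh = 70.38 + 443 + 126.41 = 639.79 kJ/kg
Q = ṁ·Δh = 34.14 kg/s × 639.79 kJ/kg = 21842 kJ/s
|Q| = 21842 kW = 78633 MJ/h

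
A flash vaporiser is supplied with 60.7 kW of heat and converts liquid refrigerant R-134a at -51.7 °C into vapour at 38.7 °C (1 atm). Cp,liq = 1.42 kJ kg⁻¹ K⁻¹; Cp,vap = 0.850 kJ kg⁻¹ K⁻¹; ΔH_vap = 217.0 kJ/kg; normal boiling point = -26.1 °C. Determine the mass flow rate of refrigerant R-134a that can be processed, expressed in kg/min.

ṁ = 11.8 kg/min

Δh = 1.42×(-26.1−-51.7) + 217.0 + 0.850×(38.7−-26.1) = 308.43 kJ/kg
Q = 60.7 kW = 60.7 kJ/s = 3642 kJ/min
ṁ = Q/Δh = 3642 / 308.43 = 11.808 kg/min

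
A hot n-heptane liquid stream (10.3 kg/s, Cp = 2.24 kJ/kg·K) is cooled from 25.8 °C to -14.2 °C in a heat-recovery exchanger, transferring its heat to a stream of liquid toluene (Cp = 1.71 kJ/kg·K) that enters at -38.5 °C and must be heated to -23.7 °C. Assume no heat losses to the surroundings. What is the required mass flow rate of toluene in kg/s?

Heat released by hot stream: Q = 10.3 × 2.24 × (25.8 − -14.2) = 922.88 kJ/s
Energy balance on cold side (adiabatic exchanger): Q = ṁ_c·Cp_c·(T_c,out − T_c,in)
ṁ_c = 922.88 / [1.71 × (-23.7 − -38.5)] = 36.466 kg/s

ṁ_c = 36.5 kg/s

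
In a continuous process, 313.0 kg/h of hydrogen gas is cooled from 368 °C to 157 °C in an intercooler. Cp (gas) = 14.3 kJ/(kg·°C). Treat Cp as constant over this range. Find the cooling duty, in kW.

Q = ṁ·Cp·ΔT = 313.0 × 14.3 × (157 − 368) = -944410 kJ/h
Converting: 944410 / 3600 s = 262.34 kW

Q_c = 262 kW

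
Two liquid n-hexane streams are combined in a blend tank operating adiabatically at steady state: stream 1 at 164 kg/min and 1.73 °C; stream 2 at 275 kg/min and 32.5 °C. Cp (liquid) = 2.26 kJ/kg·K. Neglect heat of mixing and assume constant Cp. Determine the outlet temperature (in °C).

T_out = 21.0 °C

Adiabatic, steady state ⇒ Σ ṁᵢCp,ᵢ(T_out − Tᵢ) = 0
T_out = Σ ṁᵢCp,ᵢTᵢ / Σ ṁᵢCp,ᵢ
      = 20840 / 992.14 = 21.005 °C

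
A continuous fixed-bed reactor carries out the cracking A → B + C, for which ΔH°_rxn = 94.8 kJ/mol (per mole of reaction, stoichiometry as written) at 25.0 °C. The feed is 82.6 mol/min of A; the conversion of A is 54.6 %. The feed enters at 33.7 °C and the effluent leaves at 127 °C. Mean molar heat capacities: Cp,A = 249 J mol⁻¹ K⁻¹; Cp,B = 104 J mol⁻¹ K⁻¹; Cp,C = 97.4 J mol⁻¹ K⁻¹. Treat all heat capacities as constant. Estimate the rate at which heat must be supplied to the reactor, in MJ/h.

Extent of reaction ξ = 0.546 × 82.6 = 45.1 mol/min
Reaction term: ξ·ΔH°_rxn = 45.1 × 94.8 = 4275.4 kJ/min
Sensible, feed 33.7→25 °C: -178.94 kJ/min
Outlet flows (mol/min): A 37.5, B 45.1, C 45.1
Sensible, products 25→127 °C: 1878.9 kJ/min
Q = ΔH = 5975.4 kJ/min = 99.59 kW
Heat supplied = 358.52 MJ/h

Q_in = 359 MJ/h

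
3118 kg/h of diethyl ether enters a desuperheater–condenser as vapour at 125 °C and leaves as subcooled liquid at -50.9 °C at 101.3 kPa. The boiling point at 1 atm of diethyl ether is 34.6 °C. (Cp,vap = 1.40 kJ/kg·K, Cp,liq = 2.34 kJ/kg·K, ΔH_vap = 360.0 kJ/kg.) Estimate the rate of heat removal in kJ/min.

Q_c = 35700 kJ/min

vapour 125→34.6 °C: -126.56 kJ/kg
condensation at 34.6 °C: -360 kJ/kg
liquid 34.6→-50.9 °C: -200.07 kJ/kg
Δh = -126.56 + -360 + -200.07 = -686.63 kJ/kg
Q = ṁ·Δh = 3118 kg/h × -686.63 kJ/kg = -2.1409e+06 kJ/h
|Q| = 594.7 kW = 35682 kJ/min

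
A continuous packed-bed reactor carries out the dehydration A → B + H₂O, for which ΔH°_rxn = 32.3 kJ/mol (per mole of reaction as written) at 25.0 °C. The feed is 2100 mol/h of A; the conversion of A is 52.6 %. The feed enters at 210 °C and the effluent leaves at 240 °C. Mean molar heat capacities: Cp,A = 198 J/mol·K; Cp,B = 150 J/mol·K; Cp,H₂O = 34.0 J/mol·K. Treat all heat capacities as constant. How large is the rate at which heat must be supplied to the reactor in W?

Extent of reaction ξ = 0.526 × 2100 = 1104.6 mol/h
Reaction term: ξ·ΔH°_rxn = 1104.6 × 32.3 = 35679 kJ/h
Sensible, feed 210→25 °C: -76923 kJ/h
Outlet flows (mol/h): A 995.4, B 1104.6, H₂O 1104.6
Sensible, products 25→240 °C: 86072 kJ/h
Q = ΔH = 44828 kJ/h = 12.452 kW
Heat supplied = 12452 W

Q_in = 12500 W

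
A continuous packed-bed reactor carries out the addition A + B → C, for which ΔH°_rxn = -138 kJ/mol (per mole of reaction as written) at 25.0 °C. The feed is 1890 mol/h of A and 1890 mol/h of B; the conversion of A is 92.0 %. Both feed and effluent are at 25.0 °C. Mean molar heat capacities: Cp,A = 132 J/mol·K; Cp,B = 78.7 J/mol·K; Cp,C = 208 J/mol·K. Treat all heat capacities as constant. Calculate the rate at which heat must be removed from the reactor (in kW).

Extent of reaction ξ = 0.920 × 1890 = 1738.8 mol/h
Reaction term: ξ·ΔH°_rxn = 1738.8 × -138 = -239950 kJ/h
Q = ΔH = -239950 kJ/h = -66.654 kW
Heat removed = 66.654 kW

Q_out = 66.7 kW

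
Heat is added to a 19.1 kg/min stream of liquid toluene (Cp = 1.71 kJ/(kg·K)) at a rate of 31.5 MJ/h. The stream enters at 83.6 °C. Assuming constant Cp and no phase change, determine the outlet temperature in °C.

Q = 31.5 MJ/h = 525 kJ/min
ΔT = Q/(ṁ·Cp) = 525/(19.1×1.71) = 16.074 K
T_out = 83.6 + 16.074 = 99.674 °C

T_out = 99.7 °C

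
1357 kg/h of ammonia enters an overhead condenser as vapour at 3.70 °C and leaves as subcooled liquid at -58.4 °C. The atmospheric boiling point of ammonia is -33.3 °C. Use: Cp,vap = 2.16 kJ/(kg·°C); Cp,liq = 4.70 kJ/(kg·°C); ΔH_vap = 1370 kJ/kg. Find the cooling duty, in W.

Q_c = 591000 W

vapour 3.70→-33.3 °C: -79.92 kJ/kg
condensation at -33.3 °C: -1370 kJ/kg
liquid -33.3→-58.4 °C: -117.97 kJ/kg
Δh = -79.92 + -1370 + -117.97 = -1567.9 kJ/kg
Q = ṁ·Δh = 1357 kg/h × -1567.9 kJ/kg = -2.1276e+06 kJ/h
|Q| = 591.01 kW = 591010 W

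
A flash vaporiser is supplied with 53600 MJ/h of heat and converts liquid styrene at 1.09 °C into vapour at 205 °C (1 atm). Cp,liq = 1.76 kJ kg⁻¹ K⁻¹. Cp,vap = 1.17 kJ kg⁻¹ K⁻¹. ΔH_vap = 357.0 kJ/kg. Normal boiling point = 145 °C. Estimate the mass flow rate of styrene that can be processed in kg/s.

ṁ = 21.9 kg/s

Δh = 1.76×(145−1.09) + 357.0 + 1.17×(205−145) = 680.48 kJ/kg
Q = 53600 MJ/h = 14889 kJ/s = 14889 kJ/s
ṁ = Q/Δh = 14889 / 680.48 = 21.88 kg/s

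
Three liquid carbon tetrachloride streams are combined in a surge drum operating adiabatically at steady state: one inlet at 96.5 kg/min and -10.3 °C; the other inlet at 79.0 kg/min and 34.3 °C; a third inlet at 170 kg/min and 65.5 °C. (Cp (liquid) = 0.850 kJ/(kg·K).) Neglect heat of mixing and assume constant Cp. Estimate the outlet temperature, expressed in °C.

T_out = 37.2 °C

Energy balance with Q = 0: Σ ṁᵢCp,ᵢ(T_out − Tᵢ) = 0
T_out = Σ ṁᵢCp,ᵢTᵢ / Σ ṁᵢCp,ᵢ
      = 10923 / 293.67 = 37.195 °C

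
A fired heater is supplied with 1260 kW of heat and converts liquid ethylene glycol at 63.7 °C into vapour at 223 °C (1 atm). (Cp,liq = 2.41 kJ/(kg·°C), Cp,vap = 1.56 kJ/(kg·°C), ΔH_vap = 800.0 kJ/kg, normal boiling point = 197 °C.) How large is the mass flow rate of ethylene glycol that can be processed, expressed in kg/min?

Δh = 2.41×(197−63.7) + 800.0 + 1.56×(223−197) = 1161.8 kJ/kg
Q = 1260 kW = 1260 kJ/s = 75600 kJ/min
ṁ = Q/Δh = 75600 / 1161.8 = 65.071 kg/min

ṁ = 65.1 kg/min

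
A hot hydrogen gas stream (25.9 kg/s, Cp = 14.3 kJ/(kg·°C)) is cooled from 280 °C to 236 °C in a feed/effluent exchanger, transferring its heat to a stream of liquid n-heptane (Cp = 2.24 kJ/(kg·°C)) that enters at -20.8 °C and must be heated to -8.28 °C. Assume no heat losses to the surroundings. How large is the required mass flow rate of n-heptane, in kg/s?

Heat released by hot stream: Q = 25.9 × 14.3 × (280 − 236) = 16296 kJ/s
Energy balance on cold side (adiabatic exchanger): Q = ṁ_c·Cp_c·(T_c,out − T_c,in)
ṁ_c = 16296 / [2.24 × (-8.28 − -20.8)] = 581.08 kg/s

ṁ_c = 581 kg/s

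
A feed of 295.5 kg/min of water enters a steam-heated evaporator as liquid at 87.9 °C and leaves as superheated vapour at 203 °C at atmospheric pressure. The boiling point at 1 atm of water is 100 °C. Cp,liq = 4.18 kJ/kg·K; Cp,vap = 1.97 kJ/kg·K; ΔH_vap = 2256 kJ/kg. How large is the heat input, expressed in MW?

Q = 12.4 MW

liquid 87.9→100 °C: 50.578 kJ/kg
vaporisation at 100 °C: 2256 kJ/kg
vapour 100→203 °C: 202.91 kJ/kg
Δh = 50.578 + 2256 + 202.91 = 2509.5 kJ/kg
Q = ṁ·Δh = 295.5 kg/min × 2509.5 kJ/kg = 741550 kJ/min
|Q| = 12359 kW = 12.359 MW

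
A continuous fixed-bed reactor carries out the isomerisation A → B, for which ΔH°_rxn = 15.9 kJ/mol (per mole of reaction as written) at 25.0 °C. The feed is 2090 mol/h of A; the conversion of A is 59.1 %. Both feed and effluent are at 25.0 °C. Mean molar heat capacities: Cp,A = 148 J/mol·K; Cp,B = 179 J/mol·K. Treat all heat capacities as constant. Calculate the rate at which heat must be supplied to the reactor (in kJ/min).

Extent of reaction ξ = 0.591 × 2090 = 1235.2 mol/h
Reaction term: ξ·ΔH°_rxn = 1235.2 × 15.9 = 19640 kJ/h
Q = ΔH = 19640 kJ/h = 5.4554 kW
Heat supplied = 327.33 kJ/min

Q_in = 327 kJ/min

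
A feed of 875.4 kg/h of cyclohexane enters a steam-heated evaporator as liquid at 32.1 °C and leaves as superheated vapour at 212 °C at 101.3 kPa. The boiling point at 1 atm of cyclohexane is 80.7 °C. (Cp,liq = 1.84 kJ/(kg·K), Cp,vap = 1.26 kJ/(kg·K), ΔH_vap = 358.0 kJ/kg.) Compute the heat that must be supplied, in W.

liquid 32.1→80.7 °C: 89.424 kJ/kg
vaporisation at 80.7 °C: 358 kJ/kg
vapour 80.7→212 °C: 165.44 kJ/kg
Δh = 89.424 + 358 + 165.44 = 612.86 kJ/kg
Q = ṁ·Δh = 875.4 kg/h × 612.86 kJ/kg = 536500 kJ/h
|Q| = 149.03 kW = 149030 W

Q = 149000 W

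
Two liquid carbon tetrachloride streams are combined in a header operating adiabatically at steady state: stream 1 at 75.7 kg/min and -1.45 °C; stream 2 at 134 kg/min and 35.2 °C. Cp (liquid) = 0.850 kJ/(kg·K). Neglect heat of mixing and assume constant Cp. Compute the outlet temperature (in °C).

Energy balance with Q = 0: Σ ṁᵢCp,ᵢ(T_out − Tᵢ) = 0
T_out = Σ ṁᵢCp,ᵢTᵢ / Σ ṁᵢCp,ᵢ
      = 3916 / 178.25 = 21.97 °C

T_out = 22.0 °C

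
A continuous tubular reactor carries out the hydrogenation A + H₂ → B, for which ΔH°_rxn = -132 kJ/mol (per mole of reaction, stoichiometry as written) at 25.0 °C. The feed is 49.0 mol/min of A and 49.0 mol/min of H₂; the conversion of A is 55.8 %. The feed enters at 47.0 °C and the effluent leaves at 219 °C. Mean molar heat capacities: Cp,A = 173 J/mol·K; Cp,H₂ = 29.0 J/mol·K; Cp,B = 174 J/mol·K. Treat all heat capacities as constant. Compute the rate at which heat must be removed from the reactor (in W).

Extent of reaction ξ = 0.558 × 49.0 = 27.342 mol/min
Reaction term: ξ·ΔH°_rxn = 27.342 × -132 = -3609.1 kJ/min
Sensible, feed 47.0→25 °C: -217.76 kJ/min
Outlet flows (mol/min): A 21.658, H₂ 21.658, B 27.342
Sensible, products 25→219 °C: 1771.7 kJ/min
Q = ΔH = -2055.2 kJ/min = -34.253 kW
Heat removed = 34253 W

Q_out = 34300 W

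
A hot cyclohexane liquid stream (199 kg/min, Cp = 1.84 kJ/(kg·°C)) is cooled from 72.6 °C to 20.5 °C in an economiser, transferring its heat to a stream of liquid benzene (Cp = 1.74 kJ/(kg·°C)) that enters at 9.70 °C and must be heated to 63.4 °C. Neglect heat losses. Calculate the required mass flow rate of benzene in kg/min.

Heat released by hot stream: Q = 199 × 1.84 × (72.6 − 20.5) = 19077 kJ/min
Energy balance on cold side (adiabatic exchanger): Q = ṁ_c·Cp_c·(T_c,out − T_c,in)
ṁ_c = 19077 / [1.74 × (63.4 − 9.70)] = 204.17 kg/min

ṁ_c = 204 kg/min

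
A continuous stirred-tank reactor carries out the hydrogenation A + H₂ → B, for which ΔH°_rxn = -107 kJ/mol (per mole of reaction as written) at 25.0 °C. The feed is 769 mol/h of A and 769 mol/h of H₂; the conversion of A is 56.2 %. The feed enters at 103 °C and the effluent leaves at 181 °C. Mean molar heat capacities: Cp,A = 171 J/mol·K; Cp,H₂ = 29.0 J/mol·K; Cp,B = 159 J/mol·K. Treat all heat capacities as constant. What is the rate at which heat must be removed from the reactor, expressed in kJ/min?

Extent of reaction ξ = 0.562 × 769 = 432.18 mol/h
Reaction term: ξ·ΔH°_rxn = 432.18 × -107 = -46243 kJ/h
Sensible, feed 103→25 °C: -11996 kJ/h
Outlet flows (mol/h): A 336.82, H₂ 336.82, B 432.18
Sensible, products 25→181 °C: 21229 kJ/h
Q = ΔH = -37011 kJ/h = -10.281 kW
Heat removed = 616.85 kJ/min

Q_out = 617 kJ/min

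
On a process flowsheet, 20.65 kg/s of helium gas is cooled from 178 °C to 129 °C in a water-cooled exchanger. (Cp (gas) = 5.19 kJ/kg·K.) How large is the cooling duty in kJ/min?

Q_c = 315000 kJ/min

Q = ṁ·Cp·ΔT = 20.65 × 5.19 × (129 − 178) = -5251.5 kJ/s
Cooling duty = 315090 kJ/min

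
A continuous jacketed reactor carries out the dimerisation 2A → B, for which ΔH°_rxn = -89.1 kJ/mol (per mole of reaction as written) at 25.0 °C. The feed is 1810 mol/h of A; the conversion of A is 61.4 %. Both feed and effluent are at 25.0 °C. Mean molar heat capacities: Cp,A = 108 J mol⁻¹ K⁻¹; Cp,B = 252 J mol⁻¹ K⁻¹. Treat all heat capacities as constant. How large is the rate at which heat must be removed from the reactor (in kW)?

Q_out = 13.8 kW

Extent of reaction ξ = 0.614 × 1810 / 2 = 555.67 mol/h
Reaction term: ξ·ΔH°_rxn = 555.67 × -89.1 = -49510 kJ/h
Q = ΔH = -49510 kJ/h = -13.753 kW
Heat removed = 13.753 kW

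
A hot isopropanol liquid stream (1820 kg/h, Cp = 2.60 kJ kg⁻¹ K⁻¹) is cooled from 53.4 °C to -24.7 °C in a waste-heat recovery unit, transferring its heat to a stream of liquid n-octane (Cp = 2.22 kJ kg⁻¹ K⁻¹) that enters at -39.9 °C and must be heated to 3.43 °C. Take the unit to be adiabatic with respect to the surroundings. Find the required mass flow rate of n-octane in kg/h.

Heat released by hot stream: Q = 1820 × 2.60 × (53.4 − -24.7) = 369570 kJ/h
Energy balance on cold side (adiabatic exchanger): Q = ṁ_c·Cp_c·(T_c,out − T_c,in)
ṁ_c = 369570 / [2.22 × (3.43 − -39.9)] = 3842 kg/h

ṁ_c = 3840 kg/h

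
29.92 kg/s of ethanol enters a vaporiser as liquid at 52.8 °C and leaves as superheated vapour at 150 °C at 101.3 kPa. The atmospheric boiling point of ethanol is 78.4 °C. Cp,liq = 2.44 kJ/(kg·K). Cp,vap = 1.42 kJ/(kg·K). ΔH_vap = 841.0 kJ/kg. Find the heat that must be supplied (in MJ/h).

liquid 52.8→78.4 °C: 62.464 kJ/kg
vaporisation at 78.4 °C: 841 kJ/kg
vapour 78.4→150 °C: 101.67 kJ/kg
Δh = 62.464 + 841 + 101.67 = 1005.1 kJ/kg
Q = ṁ·Δh = 29.92 kg/s × 1005.1 kJ/kg = 30074 kJ/s
|Q| = 30074 kW = 108270 MJ/h

Q = 108000 MJ/h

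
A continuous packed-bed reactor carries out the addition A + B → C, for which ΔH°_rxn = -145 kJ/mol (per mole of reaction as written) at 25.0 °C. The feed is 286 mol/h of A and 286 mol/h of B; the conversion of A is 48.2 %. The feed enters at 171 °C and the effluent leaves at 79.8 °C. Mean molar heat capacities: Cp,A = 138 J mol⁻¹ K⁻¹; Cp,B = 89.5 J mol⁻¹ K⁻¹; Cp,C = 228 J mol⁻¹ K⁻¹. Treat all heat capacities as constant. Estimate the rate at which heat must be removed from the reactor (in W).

Extent of reaction ξ = 0.482 × 286 = 137.85 mol/h
Reaction term: ξ·ΔH°_rxn = 137.85 × -145 = -19989 kJ/h
Sensible, feed 171→25 °C: -9499.5 kJ/h
Outlet flows (mol/h): A 148.15, B 148.15, C 137.85
Sensible, products 25→79.8 °C: 3569.3 kJ/h
Q = ΔH = -25919 kJ/h = -7.1996 kW
Heat removed = 7199.6 W

Q_out = 7200 W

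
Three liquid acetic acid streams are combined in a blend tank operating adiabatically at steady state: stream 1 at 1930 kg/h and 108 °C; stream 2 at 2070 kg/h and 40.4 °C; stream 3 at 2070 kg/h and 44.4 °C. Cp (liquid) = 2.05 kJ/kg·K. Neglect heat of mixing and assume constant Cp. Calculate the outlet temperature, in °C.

Energy balance with Q = 0: Σ ṁᵢCp,ᵢ(T_out − Tᵢ) = 0
T_out = Σ ṁᵢCp,ᵢTᵢ / Σ ṁᵢCp,ᵢ
      = 787150 / 12444 = 63.258 °C

T_out = 63.3 °C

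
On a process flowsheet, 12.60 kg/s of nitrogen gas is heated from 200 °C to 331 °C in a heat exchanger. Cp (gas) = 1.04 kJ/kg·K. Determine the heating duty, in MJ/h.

Q = ṁ·Cp·ΔT = 12.60 × 1.04 × (331 − 200) = 1716.6 kJ/s
Heating duty = 6179.8 MJ/h

Q = 6180 MJ/h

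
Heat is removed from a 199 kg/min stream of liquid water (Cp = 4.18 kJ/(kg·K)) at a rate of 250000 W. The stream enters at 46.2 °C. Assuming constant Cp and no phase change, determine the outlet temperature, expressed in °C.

T_out = 28.2 °C

Q = 250000 W = 15000 kJ/min
ΔT = Q/(ṁ·Cp) = 15000/(199×4.18) = 18.033 K
T_out = 46.2 − 18.033 = 28.167 °C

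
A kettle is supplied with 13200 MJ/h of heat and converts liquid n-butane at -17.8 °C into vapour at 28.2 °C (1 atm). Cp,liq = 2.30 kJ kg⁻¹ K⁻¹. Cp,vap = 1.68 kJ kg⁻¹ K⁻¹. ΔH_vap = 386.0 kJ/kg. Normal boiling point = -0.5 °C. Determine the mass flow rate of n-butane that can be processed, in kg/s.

ṁ = 7.74 kg/s

Δh = 2.30×(-0.5−-17.8) + 386.0 + 1.68×(28.2−-0.5) = 474.01 kJ/kg
Q = 13200 MJ/h = 3666.7 kJ/s = 3666.7 kJ/s
ṁ = Q/Δh = 3666.7 / 474.01 = 7.7355 kg/s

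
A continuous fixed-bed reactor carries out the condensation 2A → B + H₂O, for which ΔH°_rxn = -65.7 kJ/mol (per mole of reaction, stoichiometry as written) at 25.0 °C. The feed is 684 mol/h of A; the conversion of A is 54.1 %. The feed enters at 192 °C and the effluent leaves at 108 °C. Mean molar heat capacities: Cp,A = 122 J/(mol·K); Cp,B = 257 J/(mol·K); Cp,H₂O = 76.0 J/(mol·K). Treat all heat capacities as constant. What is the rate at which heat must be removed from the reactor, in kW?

Extent of reaction ξ = 0.541 × 684 / 2 = 185.02 mol/h
Reaction term: ξ·ΔH°_rxn = 185.02 × -65.7 = -12156 kJ/h
Sensible, feed 192→25 °C: -13936 kJ/h
Outlet flows (mol/h): A 313.96, B 185.02, H₂O 185.02
Sensible, products 25→108 °C: 8292.9 kJ/h
Q = ΔH = -17799 kJ/h = -4.9441 kW
Heat removed = 4.9441 kW

Q_out = 4.94 kW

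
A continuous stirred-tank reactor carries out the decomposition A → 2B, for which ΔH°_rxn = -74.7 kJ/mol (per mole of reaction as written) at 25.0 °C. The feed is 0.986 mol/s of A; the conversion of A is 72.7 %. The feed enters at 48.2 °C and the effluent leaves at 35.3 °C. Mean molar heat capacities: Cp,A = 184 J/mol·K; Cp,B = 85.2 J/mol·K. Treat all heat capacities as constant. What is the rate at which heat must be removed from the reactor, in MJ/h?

Extent of reaction ξ = 0.727 × 0.986 = 0.71682 mol/s
Reaction term: ξ·ΔH°_rxn = 0.71682 × -74.7 = -53.547 kJ/s
Sensible, feed 48.2→25 °C: -4.209 kJ/s
Outlet flows (mol/s): A 0.26918, B 1.4336
Sensible, products 25→35.3 °C: 1.7683 kJ/s
Q = ΔH = -55.987 kJ/s = -55.987 kW
Heat removed = 201.55 MJ/h

Q_out = 202 MJ/h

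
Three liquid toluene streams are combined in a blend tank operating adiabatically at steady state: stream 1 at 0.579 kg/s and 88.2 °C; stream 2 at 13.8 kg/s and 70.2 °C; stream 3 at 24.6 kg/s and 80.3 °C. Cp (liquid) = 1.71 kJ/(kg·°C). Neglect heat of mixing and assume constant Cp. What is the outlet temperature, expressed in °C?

Adiabatic, steady state ⇒ Σ ṁᵢCp,ᵢ(T_out − Tᵢ) = 0
Σ ṁᵢCp,ᵢTᵢ = 0.579×1.71×88.2 + 13.8×1.71×70.2 + 24.6×1.71×80.3 = 5121.8
Σ ṁᵢCp,ᵢ = 0.579×1.71 + 13.8×1.71 + 24.6×1.71 = 66.654
T_out = 5121.8 / 66.654 = 76.842 °C

T_out = 76.8 °C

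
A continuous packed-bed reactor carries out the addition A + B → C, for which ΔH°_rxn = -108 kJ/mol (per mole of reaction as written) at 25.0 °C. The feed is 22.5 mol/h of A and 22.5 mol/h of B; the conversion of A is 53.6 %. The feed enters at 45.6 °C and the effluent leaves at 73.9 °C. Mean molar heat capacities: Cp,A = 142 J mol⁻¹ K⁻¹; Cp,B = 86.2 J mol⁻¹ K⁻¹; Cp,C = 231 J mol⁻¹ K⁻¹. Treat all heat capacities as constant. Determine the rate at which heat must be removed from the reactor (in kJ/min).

Extent of reaction ξ = 0.536 × 22.5 = 12.06 mol/h
Reaction term: ξ·ΔH°_rxn = 12.06 × -108 = -1302.5 kJ/h
Sensible, feed 45.6→25 °C: -105.77 kJ/h
Outlet flows (mol/h): A 10.44, B 10.44, C 12.06
Sensible, products 25→73.9 °C: 252.73 kJ/h
Q = ΔH = -1155.5 kJ/h = -0.32098 kW
Heat removed = 19.259 kJ/min

Q_out = 19.3 kJ/min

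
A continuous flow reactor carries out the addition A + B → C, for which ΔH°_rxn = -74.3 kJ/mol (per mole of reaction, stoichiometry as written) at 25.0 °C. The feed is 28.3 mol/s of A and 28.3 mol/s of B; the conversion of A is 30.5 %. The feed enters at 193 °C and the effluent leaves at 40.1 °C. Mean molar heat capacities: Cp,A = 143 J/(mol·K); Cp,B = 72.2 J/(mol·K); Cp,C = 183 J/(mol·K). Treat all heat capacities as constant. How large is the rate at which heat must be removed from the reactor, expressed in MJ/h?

Q_out = 5680 MJ/h

Extent of reaction ξ = 0.305 × 28.3 = 8.6315 mol/s
Reaction term: ξ·ΔH°_rxn = 8.6315 × -74.3 = -641.32 kJ/s
Sensible, feed 193→25 °C: -1023.1 kJ/s
Outlet flows (mol/s): A 19.669, B 19.669, C 8.6315
Sensible, products 25→40.1 °C: 87.765 kJ/s
Q = ΔH = -1576.7 kJ/s = -1576.7 kW
Heat removed = 5676.1 MJ/h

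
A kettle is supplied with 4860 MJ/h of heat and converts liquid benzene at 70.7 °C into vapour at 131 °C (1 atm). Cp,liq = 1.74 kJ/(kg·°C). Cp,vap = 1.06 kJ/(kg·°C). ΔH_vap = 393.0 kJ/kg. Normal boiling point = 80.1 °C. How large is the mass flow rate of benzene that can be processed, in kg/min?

ṁ = 175 kg/min

Δh = 1.74×(80.1−70.7) + 393.0 + 1.06×(131−80.1) = 463.31 kJ/kg
Q = 4860 MJ/h = 1350 kJ/s = 81000 kJ/min
ṁ = Q/Δh = 81000 / 463.31 = 174.83 kg/min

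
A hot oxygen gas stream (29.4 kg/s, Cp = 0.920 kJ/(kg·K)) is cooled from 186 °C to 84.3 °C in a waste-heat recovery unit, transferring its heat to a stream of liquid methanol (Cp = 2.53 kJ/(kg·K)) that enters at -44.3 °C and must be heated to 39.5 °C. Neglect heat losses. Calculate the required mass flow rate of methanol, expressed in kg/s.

ṁ_c = 13.0 kg/s

Heat released by hot stream: Q = 29.4 × 0.920 × (186 − 84.3) = 2750.8 kJ/s
Energy balance on cold side (adiabatic exchanger): Q = ṁ_c·Cp_c·(T_c,out − T_c,in)
ṁ_c = 2750.8 / [2.53 × (39.5 − -44.3)] = 12.975 kg/s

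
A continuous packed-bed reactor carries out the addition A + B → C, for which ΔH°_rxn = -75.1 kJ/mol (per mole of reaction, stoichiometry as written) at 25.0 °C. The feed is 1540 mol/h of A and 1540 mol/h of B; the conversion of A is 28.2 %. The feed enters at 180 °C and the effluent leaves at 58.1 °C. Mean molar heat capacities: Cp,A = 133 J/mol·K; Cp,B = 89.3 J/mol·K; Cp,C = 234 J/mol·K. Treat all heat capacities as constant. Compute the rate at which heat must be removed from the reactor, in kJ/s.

Extent of reaction ξ = 0.282 × 1540 = 434.28 mol/h
Reaction term: ξ·ΔH°_rxn = 434.28 × -75.1 = -32614 kJ/h
Sensible, feed 180→25 °C: -53063 kJ/h
Outlet flows (mol/h): A 1105.7, B 1105.7, C 434.28
Sensible, products 25→58.1 °C: 11500 kJ/h
Q = ΔH = -74178 kJ/h = -20.605 kW
Heat removed = 20.605 kJ/s

Q_out = 20.6 kJ/s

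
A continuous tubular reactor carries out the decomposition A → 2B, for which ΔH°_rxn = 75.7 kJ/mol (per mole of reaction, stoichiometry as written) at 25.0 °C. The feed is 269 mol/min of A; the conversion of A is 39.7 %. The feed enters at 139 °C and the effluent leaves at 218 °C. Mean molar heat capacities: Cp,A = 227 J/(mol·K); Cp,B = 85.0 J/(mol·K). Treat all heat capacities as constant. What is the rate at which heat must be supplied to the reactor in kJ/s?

Extent of reaction ξ = 0.397 × 269 = 106.79 mol/min
Reaction term: ξ·ΔH°_rxn = 106.79 × 75.7 = 8084.2 kJ/min
Sensible, feed 139→25 °C: -6961.2 kJ/min
Outlet flows (mol/min): A 162.21, B 213.59
Sensible, products 25→218 °C: 10610 kJ/min
Q = ΔH = 11733 kJ/min = 195.56 kW
Heat supplied = 195.56 kJ/s

Q_in = 196 kJ/s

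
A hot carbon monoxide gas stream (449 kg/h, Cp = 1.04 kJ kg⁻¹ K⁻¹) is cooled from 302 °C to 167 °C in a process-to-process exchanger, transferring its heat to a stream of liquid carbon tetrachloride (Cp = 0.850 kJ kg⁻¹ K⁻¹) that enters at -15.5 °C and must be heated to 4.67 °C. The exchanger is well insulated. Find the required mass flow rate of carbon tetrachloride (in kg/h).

ṁ_c = 3680 kg/h

Heat released by hot stream: Q = 449 × 1.04 × (302 − 167) = 63040 kJ/h
Energy balance on cold side (adiabatic exchanger): Q = ṁ_c·Cp_c·(T_c,out − T_c,in)
ṁ_c = 63040 / [0.850 × (4.67 − -15.5)] = 3677 kg/h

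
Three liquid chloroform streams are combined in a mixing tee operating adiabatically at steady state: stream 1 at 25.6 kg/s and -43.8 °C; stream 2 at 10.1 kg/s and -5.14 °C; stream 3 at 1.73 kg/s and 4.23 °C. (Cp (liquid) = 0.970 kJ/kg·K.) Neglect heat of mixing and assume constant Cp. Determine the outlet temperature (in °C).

Adiabatic, steady state ⇒ Σ ṁᵢCp,ᵢ(T_out − Tᵢ) = 0
Σ ṁᵢCp,ᵢTᵢ = 25.6×0.970×-43.8 + 10.1×0.970×-5.14 + 1.73×0.970×4.23 = -1130.9
Σ ṁᵢCp,ᵢ = 25.6×0.970 + 10.1×0.970 + 1.73×0.970 = 36.307
T_out = -1130.9 / 36.307 = -31.148 °C

T_out = -31.1 °C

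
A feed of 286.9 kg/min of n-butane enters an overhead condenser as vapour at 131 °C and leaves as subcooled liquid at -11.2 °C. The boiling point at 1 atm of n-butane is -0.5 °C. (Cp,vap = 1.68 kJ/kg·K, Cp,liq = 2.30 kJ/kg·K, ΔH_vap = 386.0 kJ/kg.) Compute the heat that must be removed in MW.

vapour 131→-0.5 °C: -220.92 kJ/kg
condensation at -0.5 °C: -386 kJ/kg
liquid -0.5→-11.2 °C: -24.61 kJ/kg
Δh = -220.92 + -386 + -24.61 = -631.53 kJ/kg
Q = ṁ·Δh = 286.9 kg/min × -631.53 kJ/kg = -181190 kJ/min
|Q| = 3019.8 kW = 3.0198 MW

Q_c = 3.02 MW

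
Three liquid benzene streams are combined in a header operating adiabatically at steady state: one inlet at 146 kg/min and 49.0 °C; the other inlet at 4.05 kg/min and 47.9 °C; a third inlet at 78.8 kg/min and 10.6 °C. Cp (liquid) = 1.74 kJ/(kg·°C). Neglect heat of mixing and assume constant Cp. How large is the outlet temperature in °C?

Adiabatic, steady state ⇒ Σ ṁᵢCp,ᵢ(T_out − Tᵢ) = 0
T_out = Σ ṁᵢCp,ᵢTᵢ / Σ ṁᵢCp,ᵢ
      = 14239 / 398.2 = 35.758 °C

T_out = 35.8 °C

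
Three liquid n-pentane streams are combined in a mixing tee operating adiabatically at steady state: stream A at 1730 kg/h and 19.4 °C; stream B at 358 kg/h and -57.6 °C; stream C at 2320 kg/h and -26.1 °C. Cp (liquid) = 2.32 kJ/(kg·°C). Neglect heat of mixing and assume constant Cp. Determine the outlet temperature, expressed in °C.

Energy balance with Q = 0: Σ ṁᵢCp,ᵢ(T_out − Tᵢ) = 0
Σ ṁᵢCp,ᵢTᵢ = 1730×2.32×19.4 + 358×2.32×-57.6 + 2320×2.32×-26.1 = -110460
Σ ṁᵢCp,ᵢ = 1730×2.32 + 358×2.32 + 2320×2.32 = 10227
T_out = -110460 / 10227 = -10.801 °C

T_out = -10.8 °C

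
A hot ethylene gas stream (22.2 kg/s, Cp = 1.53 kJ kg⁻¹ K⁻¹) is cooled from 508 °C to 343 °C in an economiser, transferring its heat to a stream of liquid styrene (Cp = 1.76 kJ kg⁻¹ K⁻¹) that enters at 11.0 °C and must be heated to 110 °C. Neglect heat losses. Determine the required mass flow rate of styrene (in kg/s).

Heat released by hot stream: Q = 22.2 × 1.53 × (508 − 343) = 5604.4 kJ/s
Energy balance on cold side (adiabatic exchanger): Q = ṁ_c·Cp_c·(T_c,out − T_c,in)
ṁ_c = 5604.4 / [1.76 × (110 − 11.0)] = 32.165 kg/s

ṁ_c = 32.2 kg/s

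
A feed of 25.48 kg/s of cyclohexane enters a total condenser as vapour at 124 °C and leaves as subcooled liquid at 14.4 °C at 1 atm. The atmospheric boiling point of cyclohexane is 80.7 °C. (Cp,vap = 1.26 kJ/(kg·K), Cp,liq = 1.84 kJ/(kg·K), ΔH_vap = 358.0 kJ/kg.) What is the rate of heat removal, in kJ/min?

Q_c = 817000 kJ/min

vapour 124→80.7 °C: -54.558 kJ/kg
condensation at 80.7 °C: -358 kJ/kg
liquid 80.7→14.4 °C: -121.99 kJ/kg
Δh = -54.558 + -358 + -121.99 = -534.55 kJ/kg
Q = ṁ·Δh = 25.48 kg/s × -534.55 kJ/kg = -13620 kJ/s
|Q| = 13620 kW = 817220 kJ/min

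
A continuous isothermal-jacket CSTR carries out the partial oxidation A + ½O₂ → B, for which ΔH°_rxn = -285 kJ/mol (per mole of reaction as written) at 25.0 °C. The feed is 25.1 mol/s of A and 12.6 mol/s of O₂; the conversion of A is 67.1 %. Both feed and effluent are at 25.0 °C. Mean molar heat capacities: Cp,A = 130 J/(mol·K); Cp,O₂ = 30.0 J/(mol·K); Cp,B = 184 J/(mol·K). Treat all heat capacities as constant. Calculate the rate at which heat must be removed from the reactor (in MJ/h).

Extent of reaction ξ = 0.671 × 25.1 = 16.842 mol/s
Reaction term: ξ·ΔH°_rxn = 16.842 × -285 = -4800 kJ/s
Q = ΔH = -4800 kJ/s = -4800 kW
Heat removed = 17280 MJ/h

Q_out = 17300 MJ/h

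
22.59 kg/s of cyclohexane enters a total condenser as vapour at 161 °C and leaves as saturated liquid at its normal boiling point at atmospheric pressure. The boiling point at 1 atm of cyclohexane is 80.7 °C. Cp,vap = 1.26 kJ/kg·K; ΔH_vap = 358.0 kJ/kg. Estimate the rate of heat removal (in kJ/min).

vapour 161→80.7 °C: -101.18 kJ/kg
condensation at 80.7 °C: -358 kJ/kg
Δh = -101.18 + -358 = -459.18 kJ/kg
Q = ṁ·Δh = 22.59 kg/s × -459.18 kJ/kg = -10373 kJ/s
|Q| = 10373 kW = 622370 kJ/min

Q_c = 622000 kJ/min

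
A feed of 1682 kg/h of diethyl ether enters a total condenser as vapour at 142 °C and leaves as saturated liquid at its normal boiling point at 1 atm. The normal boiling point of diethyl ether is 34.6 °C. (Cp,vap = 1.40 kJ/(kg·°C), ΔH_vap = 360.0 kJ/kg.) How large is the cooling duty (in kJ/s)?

Q_c = 238 kJ/s

vapour 142→34.6 °C: -150.36 kJ/kg
condensation at 34.6 °C: -360 kJ/kg
Δh = -150.36 + -360 = -510.36 kJ/kg
Q = ṁ·Δh = 1682 kg/h × -510.36 kJ/kg = -858430 kJ/h
|Q| = 238.45 kW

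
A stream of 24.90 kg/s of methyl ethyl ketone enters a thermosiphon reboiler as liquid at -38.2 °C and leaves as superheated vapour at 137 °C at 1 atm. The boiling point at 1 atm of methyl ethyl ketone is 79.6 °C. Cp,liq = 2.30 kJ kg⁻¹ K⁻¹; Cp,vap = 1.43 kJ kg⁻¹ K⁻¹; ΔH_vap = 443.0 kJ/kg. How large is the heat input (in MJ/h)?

Q = 71400 MJ/h

liquid -38.2→79.6 °C: 270.94 kJ/kg
vaporisation at 79.6 °C: 443 kJ/kg
vapour 79.6→137 °C: 82.082 kJ/kg
Δh = 270.94 + 443 + 82.082 = 796.02 kJ/kg
Q = ṁ·Δh = 24.90 kg/s × 796.02 kJ/kg = 19821 kJ/s
|Q| = 19821 kW = 71355 MJ/h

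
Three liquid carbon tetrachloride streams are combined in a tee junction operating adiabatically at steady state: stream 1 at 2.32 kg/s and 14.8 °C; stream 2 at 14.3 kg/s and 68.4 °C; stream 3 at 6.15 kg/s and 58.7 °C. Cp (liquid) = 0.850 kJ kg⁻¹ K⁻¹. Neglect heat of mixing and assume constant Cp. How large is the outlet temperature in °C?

T_out = 60.3 °C

Adiabatic, steady state ⇒ Σ ṁᵢCp,ᵢ(T_out − Tᵢ) = 0
T_out = Σ ṁᵢCp,ᵢTᵢ / Σ ṁᵢCp,ᵢ
      = 1167.4 / 19.355 = 60.319 °C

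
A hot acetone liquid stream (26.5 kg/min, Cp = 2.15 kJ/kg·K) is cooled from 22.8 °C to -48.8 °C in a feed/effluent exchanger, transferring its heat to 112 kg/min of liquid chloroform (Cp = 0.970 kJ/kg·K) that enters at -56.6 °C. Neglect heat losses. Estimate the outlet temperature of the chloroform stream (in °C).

Heat released by hot stream: Q = 26.5 × 2.15 × (22.8 − -48.8) = 4079.4 kJ/min
Energy balance on cold side (adiabatic exchanger): Q = ṁ_c·Cp_c·(T_c,out − T_c,in)
T_c,out = -56.6 + 4079.4/(112 × 0.970) = -19.05 °C

T_c,out = -19.1 °C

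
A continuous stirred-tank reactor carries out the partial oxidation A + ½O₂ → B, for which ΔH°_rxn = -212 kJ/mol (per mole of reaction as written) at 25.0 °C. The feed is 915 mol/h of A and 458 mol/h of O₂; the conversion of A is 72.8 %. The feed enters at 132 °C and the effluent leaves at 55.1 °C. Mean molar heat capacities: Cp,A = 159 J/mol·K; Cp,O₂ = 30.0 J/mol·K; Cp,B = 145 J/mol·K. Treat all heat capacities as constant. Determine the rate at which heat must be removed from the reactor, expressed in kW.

Extent of reaction ξ = 0.728 × 915 = 666.12 mol/h
Reaction term: ξ·ΔH°_rxn = 666.12 × -212 = -141220 kJ/h
Sensible, feed 132→25 °C: -17037 kJ/h
Outlet flows (mol/h): A 248.88, O₂ 124.94, B 666.12
Sensible, products 25→55.1 °C: 4211.2 kJ/h
Q = ΔH = -154040 kJ/h = -42.79 kW
Heat removed = 42.79 kW

Q_out = 42.8 kW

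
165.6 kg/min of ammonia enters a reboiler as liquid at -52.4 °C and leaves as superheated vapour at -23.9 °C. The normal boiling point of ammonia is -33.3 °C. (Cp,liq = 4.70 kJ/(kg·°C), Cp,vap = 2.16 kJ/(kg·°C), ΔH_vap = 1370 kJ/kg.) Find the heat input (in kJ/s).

Q = 4090 kJ/s

liquid -52.4→-33.3 °C: 89.77 kJ/kg
vaporisation at -33.3 °C: 1370 kJ/kg
vapour -33.3→-23.9 °C: 20.304 kJ/kg
Δh = 89.77 + 1370 + 20.304 = 1480.1 kJ/kg
Q = ṁ·Δh = 165.6 kg/min × 1480.1 kJ/kg = 245100 kJ/min
|Q| = 4085 kW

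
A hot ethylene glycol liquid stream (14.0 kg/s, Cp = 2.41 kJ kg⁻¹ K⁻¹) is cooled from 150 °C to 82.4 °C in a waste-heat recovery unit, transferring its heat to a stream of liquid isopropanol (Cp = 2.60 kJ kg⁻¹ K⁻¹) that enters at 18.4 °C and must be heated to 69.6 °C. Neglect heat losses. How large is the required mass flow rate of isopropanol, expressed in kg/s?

Heat released by hot stream: Q = 14.0 × 2.41 × (150 − 82.4) = 2280.8 kJ/s
Energy balance on cold side (adiabatic exchanger): Q = ṁ_c·Cp_c·(T_c,out − T_c,in)
ṁ_c = 2280.8 / [2.60 × (69.6 − 18.4)] = 17.134 kg/s

ṁ_c = 17.1 kg/s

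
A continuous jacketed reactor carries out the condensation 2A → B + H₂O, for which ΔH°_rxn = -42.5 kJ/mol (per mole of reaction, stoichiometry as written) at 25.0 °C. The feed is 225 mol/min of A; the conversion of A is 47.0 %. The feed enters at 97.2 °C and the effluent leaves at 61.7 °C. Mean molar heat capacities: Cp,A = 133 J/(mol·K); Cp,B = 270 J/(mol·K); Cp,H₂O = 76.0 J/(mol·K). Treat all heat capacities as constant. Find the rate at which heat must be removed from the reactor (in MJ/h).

Q_out = 189 MJ/h

Extent of reaction ξ = 0.470 × 225 / 2 = 52.875 mol/min
Reaction term: ξ·ΔH°_rxn = 52.875 × -42.5 = -2247.2 kJ/min
Sensible, feed 97.2→25 °C: -2160.6 kJ/min
Outlet flows (mol/min): A 119.25, B 52.875, H₂O 52.875
Sensible, products 25→61.7 °C: 1253.5 kJ/min
Q = ΔH = -3154.3 kJ/min = -52.571 kW
Heat removed = 189.26 MJ/h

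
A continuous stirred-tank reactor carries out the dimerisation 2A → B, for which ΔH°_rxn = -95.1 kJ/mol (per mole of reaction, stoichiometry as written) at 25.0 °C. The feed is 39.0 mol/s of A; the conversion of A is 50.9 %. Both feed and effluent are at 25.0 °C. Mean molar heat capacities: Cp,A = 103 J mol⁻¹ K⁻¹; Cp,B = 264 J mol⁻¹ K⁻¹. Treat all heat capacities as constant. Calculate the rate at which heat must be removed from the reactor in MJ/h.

Q_out = 3400 MJ/h

Extent of reaction ξ = 0.509 × 39.0 / 2 = 9.9255 mol/s
Reaction term: ξ·ΔH°_rxn = 9.9255 × -95.1 = -943.92 kJ/s
Q = ΔH = -943.92 kJ/s = -943.92 kW
Heat removed = 3398.1 MJ/h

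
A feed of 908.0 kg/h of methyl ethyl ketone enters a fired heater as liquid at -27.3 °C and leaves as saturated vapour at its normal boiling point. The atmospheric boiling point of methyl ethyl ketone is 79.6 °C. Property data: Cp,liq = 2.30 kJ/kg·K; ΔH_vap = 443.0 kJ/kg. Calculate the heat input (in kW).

liquid -27.3→79.6 °C: 245.87 kJ/kg
vaporisation at 79.6 °C: 443 kJ/kg
Δh = 245.87 + 443 = 688.87 kJ/kg
Q = ṁ·Δh = 908.0 kg/h × 688.87 kJ/kg = 625490 kJ/h
|Q| = 173.75 kW

Q = 174 kW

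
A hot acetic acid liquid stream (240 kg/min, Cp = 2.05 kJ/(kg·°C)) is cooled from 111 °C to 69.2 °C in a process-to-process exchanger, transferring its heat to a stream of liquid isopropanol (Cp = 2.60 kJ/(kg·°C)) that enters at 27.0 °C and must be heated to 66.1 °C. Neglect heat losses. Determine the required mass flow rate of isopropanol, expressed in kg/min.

ṁ_c = 202 kg/min

Heat released by hot stream: Q = 240 × 2.05 × (111 − 69.2) = 20566 kJ/min
Energy balance on cold side (adiabatic exchanger): Q = ṁ_c·Cp_c·(T_c,out − T_c,in)
ṁ_c = 20566 / [2.60 × (66.1 − 27.0)] = 202.3 kg/min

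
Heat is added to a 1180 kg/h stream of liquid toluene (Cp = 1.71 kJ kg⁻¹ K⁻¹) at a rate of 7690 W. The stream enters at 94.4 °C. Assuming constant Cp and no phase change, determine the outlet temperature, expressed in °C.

Q = 7690 W = 27684 kJ/h
ΔT = Q/(ṁ·Cp) = 27684/(1180×1.71) = 13.72 K
T_out = 94.4 + 13.72 = 108.12 °C

T_out = 108 °C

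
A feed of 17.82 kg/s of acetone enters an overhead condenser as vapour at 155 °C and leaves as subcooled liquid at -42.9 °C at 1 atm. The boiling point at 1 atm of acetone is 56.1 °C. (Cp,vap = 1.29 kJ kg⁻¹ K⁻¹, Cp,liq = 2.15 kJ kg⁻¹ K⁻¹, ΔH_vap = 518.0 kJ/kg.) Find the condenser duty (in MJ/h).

vapour 155→56.1 °C: -127.58 kJ/kg
condensation at 56.1 °C: -518 kJ/kg
liquid 56.1→-42.9 °C: -212.85 kJ/kg
Δh = -127.58 + -518 + -212.85 = -858.43 kJ/kg
Q = ṁ·Δh = 17.82 kg/s × -858.43 kJ/kg = -15297 kJ/s
|Q| = 15297 kW = 55070 MJ/h

Q_c = 55100 MJ/h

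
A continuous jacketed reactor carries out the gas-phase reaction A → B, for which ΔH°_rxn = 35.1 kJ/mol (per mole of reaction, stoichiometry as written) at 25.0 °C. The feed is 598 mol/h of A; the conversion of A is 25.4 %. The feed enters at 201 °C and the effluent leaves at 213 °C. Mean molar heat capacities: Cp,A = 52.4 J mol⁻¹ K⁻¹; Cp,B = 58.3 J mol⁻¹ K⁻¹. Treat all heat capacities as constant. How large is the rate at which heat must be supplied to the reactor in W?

Extent of reaction ξ = 0.254 × 598 = 151.89 mol/h
Reaction term: ξ·ΔH°_rxn = 151.89 × 35.1 = 5331.4 kJ/h
Sensible, feed 201→25 °C: -5515 kJ/h
Outlet flows (mol/h): A 446.11, B 151.89
Sensible, products 25→213 °C: 6059.5 kJ/h
Q = ΔH = 5875.9 kJ/h = 1.6322 kW
Heat supplied = 1632.2 W

Q_in = 1630 W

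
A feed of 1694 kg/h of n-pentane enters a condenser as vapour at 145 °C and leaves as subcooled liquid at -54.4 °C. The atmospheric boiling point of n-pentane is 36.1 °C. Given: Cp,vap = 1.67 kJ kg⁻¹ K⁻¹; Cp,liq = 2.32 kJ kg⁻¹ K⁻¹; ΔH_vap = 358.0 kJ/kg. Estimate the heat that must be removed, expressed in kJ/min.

vapour 145→36.1 °C: -181.86 kJ/kg
condensation at 36.1 °C: -358 kJ/kg
liquid 36.1→-54.4 °C: -209.96 kJ/kg
Δh = -181.86 + -358 + -209.96 = -749.82 kJ/kg
Q = ṁ·Δh = 1694 kg/h × -749.82 kJ/kg = -1.2702e+06 kJ/h
|Q| = 352.83 kW = 21170 kJ/min

Q_c = 21200 kJ/min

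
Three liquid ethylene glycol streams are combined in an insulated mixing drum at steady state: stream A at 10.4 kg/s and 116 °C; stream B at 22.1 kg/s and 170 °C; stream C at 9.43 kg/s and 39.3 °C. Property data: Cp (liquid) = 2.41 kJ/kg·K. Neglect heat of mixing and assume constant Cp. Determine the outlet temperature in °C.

Energy balance with Q = 0: Σ ṁᵢCp,ᵢ(T_out − Tᵢ) = 0
Σ ṁᵢCp,ᵢTᵢ = 10.4×2.41×116 + 22.1×2.41×170 + 9.43×2.41×39.3 = 12855
Σ ṁᵢCp,ᵢ = 10.4×2.41 + 22.1×2.41 + 9.43×2.41 = 101.05
T_out = 12855 / 101.05 = 127.21 °C

T_out = 127 °C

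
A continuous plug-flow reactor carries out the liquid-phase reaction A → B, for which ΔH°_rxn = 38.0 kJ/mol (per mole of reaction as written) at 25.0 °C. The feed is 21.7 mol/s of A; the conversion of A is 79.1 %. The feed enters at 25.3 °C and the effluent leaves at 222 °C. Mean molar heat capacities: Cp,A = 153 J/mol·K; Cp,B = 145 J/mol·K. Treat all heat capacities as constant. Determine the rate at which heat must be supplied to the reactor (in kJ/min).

Q_in = 76700 kJ/min

Extent of reaction ξ = 0.791 × 21.7 = 17.165 mol/s
Reaction term: ξ·ΔH°_rxn = 17.165 × 38.0 = 652.26 kJ/s
Sensible, feed 25.3→25 °C: -0.99603 kJ/s
Outlet flows (mol/s): A 4.5353, B 17.165
Sensible, products 25→222 °C: 627.01 kJ/s
Q = ΔH = 1278.3 kJ/s = 1278.3 kW
Heat supplied = 76696 kJ/min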